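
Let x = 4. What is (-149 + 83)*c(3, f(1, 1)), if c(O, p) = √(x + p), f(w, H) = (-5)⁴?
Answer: -66*√629 ≈ -1655.3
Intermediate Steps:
f(w, H) = 625
c(O, p) = √(4 + p)
(-149 + 83)*c(3, f(1, 1)) = (-149 + 83)*√(4 + 625) = -66*√629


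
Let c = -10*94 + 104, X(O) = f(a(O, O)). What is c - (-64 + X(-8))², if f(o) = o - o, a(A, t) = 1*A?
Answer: -4932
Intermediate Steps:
a(A, t) = A
f(o) = 0
X(O) = 0
c = -836 (c = -940 + 104 = -836)
c - (-64 + X(-8))² = -836 - (-64 + 0)² = -836 - 1*(-64)² = -836 - 1*4096 = -836 - 4096 = -4932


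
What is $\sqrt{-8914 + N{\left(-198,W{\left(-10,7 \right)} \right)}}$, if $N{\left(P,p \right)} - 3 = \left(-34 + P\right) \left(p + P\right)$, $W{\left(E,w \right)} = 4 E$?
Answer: $21 \sqrt{105} \approx 215.19$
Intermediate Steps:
$N{\left(P,p \right)} = 3 + \left(-34 + P\right) \left(P + p\right)$ ($N{\left(P,p \right)} = 3 + \left(-34 + P\right) \left(p + P\right) = 3 + \left(-34 + P\right) \left(P + p\right)$)
$\sqrt{-8914 + N{\left(-198,W{\left(-10,7 \right)} \right)}} = \sqrt{-8914 - \left(-6735 - 39204 + 232 \cdot 4 \left(-10\right)\right)} = \sqrt{-8914 + \left(3 + 39204 + 6732 - -1360 - -7920\right)} = \sqrt{-8914 + \left(3 + 39204 + 6732 + 1360 + 7920\right)} = \sqrt{-8914 + 55219} = \sqrt{46305} = 21 \sqrt{105}$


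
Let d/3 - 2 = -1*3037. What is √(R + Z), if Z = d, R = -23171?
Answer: 2*I*√8069 ≈ 179.66*I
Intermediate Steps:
d = -9105 (d = 6 + 3*(-1*3037) = 6 + 3*(-3037) = 6 - 9111 = -9105)
Z = -9105
√(R + Z) = √(-23171 - 9105) = √(-32276) = 2*I*√8069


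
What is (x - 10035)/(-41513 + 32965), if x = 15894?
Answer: -5859/8548 ≈ -0.68542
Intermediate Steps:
(x - 10035)/(-41513 + 32965) = (15894 - 10035)/(-41513 + 32965) = 5859/(-8548) = 5859*(-1/8548) = -5859/8548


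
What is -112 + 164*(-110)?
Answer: -18152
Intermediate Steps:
-112 + 164*(-110) = -112 - 18040 = -18152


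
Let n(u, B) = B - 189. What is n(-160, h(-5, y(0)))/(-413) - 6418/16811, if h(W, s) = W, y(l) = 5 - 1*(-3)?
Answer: 610700/6942943 ≈ 0.087960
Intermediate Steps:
y(l) = 8 (y(l) = 5 + 3 = 8)
n(u, B) = -189 + B
n(-160, h(-5, y(0)))/(-413) - 6418/16811 = (-189 - 5)/(-413) - 6418/16811 = -194*(-1/413) - 6418*1/16811 = 194/413 - 6418/16811 = 610700/6942943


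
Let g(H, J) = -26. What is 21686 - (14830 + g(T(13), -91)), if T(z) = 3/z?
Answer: 6882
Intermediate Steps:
21686 - (14830 + g(T(13), -91)) = 21686 - (14830 - 26) = 21686 - 1*14804 = 21686 - 14804 = 6882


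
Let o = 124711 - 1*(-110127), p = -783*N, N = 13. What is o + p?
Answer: 224659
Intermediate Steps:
p = -10179 (p = -783*13 = -10179)
o = 234838 (o = 124711 + 110127 = 234838)
o + p = 234838 - 10179 = 224659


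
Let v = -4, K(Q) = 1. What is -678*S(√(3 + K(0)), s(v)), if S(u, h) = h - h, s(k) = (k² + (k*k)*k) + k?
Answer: 0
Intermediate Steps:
s(k) = k + k² + k³ (s(k) = (k² + k²*k) + k = (k² + k³) + k = k + k² + k³)
S(u, h) = 0
-678*S(√(3 + K(0)), s(v)) = -678*0 = 0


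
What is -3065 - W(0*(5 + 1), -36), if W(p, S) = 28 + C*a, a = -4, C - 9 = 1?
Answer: -3053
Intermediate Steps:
C = 10 (C = 9 + 1 = 10)
W(p, S) = -12 (W(p, S) = 28 + 10*(-4) = 28 - 40 = -12)
-3065 - W(0*(5 + 1), -36) = -3065 - 1*(-12) = -3065 + 12 = -3053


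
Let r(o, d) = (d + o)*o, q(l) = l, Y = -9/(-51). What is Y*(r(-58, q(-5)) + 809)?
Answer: 13389/17 ≈ 787.59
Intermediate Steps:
Y = 3/17 (Y = -9*(-1/51) = 3/17 ≈ 0.17647)
r(o, d) = o*(d + o)
Y*(r(-58, q(-5)) + 809) = 3*(-58*(-5 - 58) + 809)/17 = 3*(-58*(-63) + 809)/17 = 3*(3654 + 809)/17 = (3/17)*4463 = 13389/17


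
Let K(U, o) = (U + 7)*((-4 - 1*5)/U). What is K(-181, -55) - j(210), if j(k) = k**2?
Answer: -7983666/181 ≈ -44109.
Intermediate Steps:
K(U, o) = -9*(7 + U)/U (K(U, o) = (7 + U)*((-4 - 5)/U) = (7 + U)*(-9/U) = -9*(7 + U)/U)
K(-181, -55) - j(210) = (-9 - 63/(-181)) - 1*210**2 = (-9 - 63*(-1/181)) - 1*44100 = (-9 + 63/181) - 44100 = -1566/181 - 44100 = -7983666/181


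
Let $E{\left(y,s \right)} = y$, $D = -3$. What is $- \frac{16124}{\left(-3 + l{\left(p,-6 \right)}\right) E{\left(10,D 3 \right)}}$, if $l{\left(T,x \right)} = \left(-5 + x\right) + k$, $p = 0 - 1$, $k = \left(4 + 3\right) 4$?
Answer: $- \frac{4031}{35} \approx -115.17$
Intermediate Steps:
$k = 28$ ($k = 7 \cdot 4 = 28$)
$p = -1$
$l{\left(T,x \right)} = 23 + x$ ($l{\left(T,x \right)} = \left(-5 + x\right) + 28 = 23 + x$)
$- \frac{16124}{\left(-3 + l{\left(p,-6 \right)}\right) E{\left(10,D 3 \right)}} = - \frac{16124}{\left(-3 + \left(23 - 6\right)\right) 10} = - \frac{16124}{\left(-3 + 17\right) 10} = - \frac{16124}{14 \cdot 10} = - \frac{16124}{140} = \left(-16124\right) \frac{1}{140} = - \frac{4031}{35}$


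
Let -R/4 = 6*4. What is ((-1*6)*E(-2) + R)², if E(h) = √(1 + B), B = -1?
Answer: 9216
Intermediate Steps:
E(h) = 0 (E(h) = √(1 - 1) = √0 = 0)
R = -96 (R = -24*4 = -4*24 = -96)
((-1*6)*E(-2) + R)² = (-1*6*0 - 96)² = (-6*0 - 96)² = (0 - 96)² = (-96)² = 9216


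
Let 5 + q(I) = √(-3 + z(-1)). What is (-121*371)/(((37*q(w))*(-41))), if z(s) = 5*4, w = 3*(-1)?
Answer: -224455/12136 - 44891*√17/12136 ≈ -33.746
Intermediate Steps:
w = -3
z(s) = 20
q(I) = -5 + √17 (q(I) = -5 + √(-3 + 20) = -5 + √17)
(-121*371)/(((37*q(w))*(-41))) = (-121*371)/(((37*(-5 + √17))*(-41))) = -44891*(-1/(41*(-185 + 37*√17))) = -44891/(7585 - 1517*√17)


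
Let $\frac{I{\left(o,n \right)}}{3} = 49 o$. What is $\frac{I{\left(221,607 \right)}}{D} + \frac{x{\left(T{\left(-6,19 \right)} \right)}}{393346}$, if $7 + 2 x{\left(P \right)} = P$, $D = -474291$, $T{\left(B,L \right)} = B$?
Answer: $- \frac{8521142929}{124373645124} \approx -0.068512$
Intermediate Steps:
$I{\left(o,n \right)} = 147 o$ ($I{\left(o,n \right)} = 3 \cdot 49 o = 147 o$)
$x{\left(P \right)} = - \frac{7}{2} + \frac{P}{2}$
$\frac{I{\left(221,607 \right)}}{D} + \frac{x{\left(T{\left(-6,19 \right)} \right)}}{393346} = \frac{147 \cdot 221}{-474291} + \frac{- \frac{7}{2} + \frac{1}{2} \left(-6\right)}{393346} = 32487 \left(- \frac{1}{474291}\right) + \left(- \frac{7}{2} - 3\right) \frac{1}{393346} = - \frac{10829}{158097} - \frac{13}{786692} = - \frac{8521142929}{124373645124}$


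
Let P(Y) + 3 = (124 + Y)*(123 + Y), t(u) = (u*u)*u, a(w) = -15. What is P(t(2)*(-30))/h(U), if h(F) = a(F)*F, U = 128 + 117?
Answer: -4523/1225 ≈ -3.6922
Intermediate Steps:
t(u) = u³ (t(u) = u²*u = u³)
U = 245
h(F) = -15*F
P(Y) = -3 + (123 + Y)*(124 + Y) (P(Y) = -3 + (124 + Y)*(123 + Y) = -3 + (123 + Y)*(124 + Y))
P(t(2)*(-30))/h(U) = (15249 + (2³*(-30))² + 247*(2³*(-30)))/((-15*245)) = (15249 + (8*(-30))² + 247*(8*(-30)))/(-3675) = (15249 + (-240)² + 247*(-240))*(-1/3675) = (15249 + 57600 - 59280)*(-1/3675) = 13569*(-1/3675) = -4523/1225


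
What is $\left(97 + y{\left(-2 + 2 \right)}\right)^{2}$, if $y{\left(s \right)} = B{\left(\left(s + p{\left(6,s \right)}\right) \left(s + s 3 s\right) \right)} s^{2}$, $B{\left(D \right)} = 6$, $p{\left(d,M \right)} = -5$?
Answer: $9409$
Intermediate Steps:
$y{\left(s \right)} = 6 s^{2}$
$\left(97 + y{\left(-2 + 2 \right)}\right)^{2} = \left(97 + 6 \left(-2 + 2\right)^{2}\right)^{2} = \left(97 + 6 \cdot 0^{2}\right)^{2} = \left(97 + 6 \cdot 0\right)^{2} = \left(97 + 0\right)^{2} = 97^{2} = 9409$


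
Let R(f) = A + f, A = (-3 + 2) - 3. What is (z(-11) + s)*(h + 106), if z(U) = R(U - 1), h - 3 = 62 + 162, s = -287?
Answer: -100899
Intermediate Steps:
h = 227 (h = 3 + (62 + 162) = 3 + 224 = 227)
A = -4 (A = -1 - 3 = -4)
R(f) = -4 + f
z(U) = -5 + U (z(U) = -4 + (U - 1) = -4 + (-1 + U) = -5 + U)
(z(-11) + s)*(h + 106) = ((-5 - 11) - 287)*(227 + 106) = (-16 - 287)*333 = -303*333 = -100899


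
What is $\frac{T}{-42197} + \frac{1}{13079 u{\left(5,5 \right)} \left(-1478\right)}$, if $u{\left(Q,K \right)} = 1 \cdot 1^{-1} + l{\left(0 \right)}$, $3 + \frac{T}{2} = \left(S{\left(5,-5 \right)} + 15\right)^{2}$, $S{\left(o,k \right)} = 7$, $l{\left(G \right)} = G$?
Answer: $- \frac{18596235241}{815700164114} \approx -0.022798$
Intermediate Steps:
$T = 962$ ($T = -6 + 2 \left(7 + 15\right)^{2} = -6 + 2 \cdot 22^{2} = -6 + 2 \cdot 484 = -6 + 968 = 962$)
$u{\left(Q,K \right)} = 1$ ($u{\left(Q,K \right)} = 1 \cdot 1^{-1} + 0 = 1 \cdot 1 + 0 = 1 + 0 = 1$)
$\frac{T}{-42197} + \frac{1}{13079 u{\left(5,5 \right)} \left(-1478\right)} = \frac{962}{-42197} + \frac{1}{13079 \cdot 1 \left(-1478\right)} = 962 \left(- \frac{1}{42197}\right) + \frac{1}{13079 \left(-1478\right)} = - \frac{962}{42197} + \frac{1}{13079} \left(- \frac{1}{1478}\right) = - \frac{962}{42197} - \frac{1}{19330762} = - \frac{18596235241}{815700164114}$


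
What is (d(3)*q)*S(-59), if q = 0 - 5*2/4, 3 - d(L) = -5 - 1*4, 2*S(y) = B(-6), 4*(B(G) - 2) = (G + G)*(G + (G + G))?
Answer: -840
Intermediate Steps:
B(G) = 2 + 3*G²/2 (B(G) = 2 + ((G + G)*(G + (G + G)))/4 = 2 + ((2*G)*(G + 2*G))/4 = 2 + ((2*G)*(3*G))/4 = 2 + (6*G²)/4 = 2 + 3*G²/2)
S(y) = 28 (S(y) = (2 + (3/2)*(-6)²)/2 = (2 + (3/2)*36)/2 = (2 + 54)/2 = (½)*56 = 28)
d(L) = 12 (d(L) = 3 - (-5 - 1*4) = 3 - (-5 - 4) = 3 - 1*(-9) = 3 + 9 = 12)
q = -5/2 (q = 0 - 10*¼ = 0 - 5/2 = -5/2 ≈ -2.5000)
(d(3)*q)*S(-59) = (12*(-5/2))*28 = -30*28 = -840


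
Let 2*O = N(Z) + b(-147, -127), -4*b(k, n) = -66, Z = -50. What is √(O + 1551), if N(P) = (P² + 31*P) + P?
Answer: 3*√893/2 ≈ 44.825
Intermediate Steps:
N(P) = P² + 32*P
b(k, n) = 33/2 (b(k, n) = -¼*(-66) = 33/2)
O = 1833/4 (O = (-50*(32 - 50) + 33/2)/2 = (-50*(-18) + 33/2)/2 = (900 + 33/2)/2 = (½)*(1833/2) = 1833/4 ≈ 458.25)
√(O + 1551) = √(1833/4 + 1551) = √(8037/4) = 3*√893/2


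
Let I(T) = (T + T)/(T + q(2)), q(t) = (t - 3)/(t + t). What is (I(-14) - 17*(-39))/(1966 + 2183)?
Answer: 37903/236493 ≈ 0.16027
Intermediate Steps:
q(t) = (-3 + t)/(2*t) (q(t) = (-3 + t)/((2*t)) = (-3 + t)*(1/(2*t)) = (-3 + t)/(2*t))
I(T) = 2*T/(-1/4 + T) (I(T) = (T + T)/(T + (1/2)*(-3 + 2)/2) = (2*T)/(T + (1/2)*(1/2)*(-1)) = (2*T)/(T - 1/4) = (2*T)/(-1/4 + T) = 2*T/(-1/4 + T))
(I(-14) - 17*(-39))/(1966 + 2183) = (8*(-14)/(-1 + 4*(-14)) - 17*(-39))/(1966 + 2183) = (8*(-14)/(-1 - 56) + 663)/4149 = (8*(-14)/(-57) + 663)*(1/4149) = (8*(-14)*(-1/57) + 663)*(1/4149) = (112/57 + 663)*(1/4149) = (37903/57)*(1/4149) = 37903/236493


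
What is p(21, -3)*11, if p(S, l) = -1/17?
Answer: -11/17 ≈ -0.64706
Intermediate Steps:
p(S, l) = -1/17 (p(S, l) = -1*1/17 = -1/17)
p(21, -3)*11 = -1/17*11 = -11/17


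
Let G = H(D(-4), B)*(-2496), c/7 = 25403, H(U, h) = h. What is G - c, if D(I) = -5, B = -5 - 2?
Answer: -160349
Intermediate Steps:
B = -7
c = 177821 (c = 7*25403 = 177821)
G = 17472 (G = -7*(-2496) = 17472)
G - c = 17472 - 1*177821 = 17472 - 177821 = -160349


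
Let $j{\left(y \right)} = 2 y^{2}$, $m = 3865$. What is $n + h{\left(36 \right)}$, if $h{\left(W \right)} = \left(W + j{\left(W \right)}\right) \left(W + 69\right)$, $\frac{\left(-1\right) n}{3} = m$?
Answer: $264345$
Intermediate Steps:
$n = -11595$ ($n = \left(-3\right) 3865 = -11595$)
$h{\left(W \right)} = \left(69 + W\right) \left(W + 2 W^{2}\right)$ ($h{\left(W \right)} = \left(W + 2 W^{2}\right) \left(W + 69\right) = \left(W + 2 W^{2}\right) \left(69 + W\right) = \left(69 + W\right) \left(W + 2 W^{2}\right)$)
$n + h{\left(36 \right)} = -11595 + 36 \left(69 + 2 \cdot 36^{2} + 139 \cdot 36\right) = -11595 + 36 \left(69 + 2 \cdot 1296 + 5004\right) = -11595 + 36 \left(69 + 2592 + 5004\right) = -11595 + 36 \cdot 7665 = -11595 + 275940 = 264345$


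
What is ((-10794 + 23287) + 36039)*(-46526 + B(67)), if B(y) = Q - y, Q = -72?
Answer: -2264745780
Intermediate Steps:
B(y) = -72 - y
((-10794 + 23287) + 36039)*(-46526 + B(67)) = ((-10794 + 23287) + 36039)*(-46526 + (-72 - 1*67)) = (12493 + 36039)*(-46526 + (-72 - 67)) = 48532*(-46526 - 139) = 48532*(-46665) = -2264745780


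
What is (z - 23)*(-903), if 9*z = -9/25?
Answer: 520128/25 ≈ 20805.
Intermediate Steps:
z = -1/25 (z = (-9/25)/9 = (-9*1/25)/9 = (⅑)*(-9/25) = -1/25 ≈ -0.040000)
(z - 23)*(-903) = (-1/25 - 23)*(-903) = -576/25*(-903) = 520128/25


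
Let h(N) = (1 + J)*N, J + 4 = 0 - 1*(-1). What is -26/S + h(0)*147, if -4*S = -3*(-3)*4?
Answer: 26/9 ≈ 2.8889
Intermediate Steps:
J = -3 (J = -4 + (0 - 1*(-1)) = -4 + (0 + 1) = -4 + 1 = -3)
h(N) = -2*N (h(N) = (1 - 3)*N = -2*N)
S = -9 (S = -(-3*(-3))*4/4 = -9*4/4 = -1/4*36 = -9)
-26/S + h(0)*147 = -26/(-9) - 2*0*147 = -26*(-1/9) + 0*147 = 26/9 + 0 = 26/9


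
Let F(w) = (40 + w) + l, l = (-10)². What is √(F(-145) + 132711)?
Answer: √132706 ≈ 364.29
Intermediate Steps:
l = 100
F(w) = 140 + w (F(w) = (40 + w) + 100 = 140 + w)
√(F(-145) + 132711) = √((140 - 145) + 132711) = √(-5 + 132711) = √132706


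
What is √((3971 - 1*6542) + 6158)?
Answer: √3587 ≈ 59.892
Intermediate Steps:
√((3971 - 1*6542) + 6158) = √((3971 - 6542) + 6158) = √(-2571 + 6158) = √3587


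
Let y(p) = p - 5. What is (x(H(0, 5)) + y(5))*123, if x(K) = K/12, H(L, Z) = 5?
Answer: 205/4 ≈ 51.250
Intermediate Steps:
y(p) = -5 + p
x(K) = K/12 (x(K) = K*(1/12) = K/12)
(x(H(0, 5)) + y(5))*123 = ((1/12)*5 + (-5 + 5))*123 = (5/12 + 0)*123 = (5/12)*123 = 205/4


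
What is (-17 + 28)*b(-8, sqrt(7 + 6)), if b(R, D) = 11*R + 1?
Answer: -957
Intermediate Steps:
b(R, D) = 1 + 11*R
(-17 + 28)*b(-8, sqrt(7 + 6)) = (-17 + 28)*(1 + 11*(-8)) = 11*(1 - 88) = 11*(-87) = -957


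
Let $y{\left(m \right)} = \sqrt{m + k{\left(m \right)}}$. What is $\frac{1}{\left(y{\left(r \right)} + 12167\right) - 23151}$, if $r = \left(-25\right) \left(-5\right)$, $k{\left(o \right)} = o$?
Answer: $- \frac{5492}{60324003} - \frac{5 \sqrt{10}}{120648006} \approx -9.1173 \cdot 10^{-5}$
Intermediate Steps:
$r = 125$
$y{\left(m \right)} = \sqrt{2} \sqrt{m}$ ($y{\left(m \right)} = \sqrt{m + m} = \sqrt{2 m} = \sqrt{2} \sqrt{m}$)
$\frac{1}{\left(y{\left(r \right)} + 12167\right) - 23151} = \frac{1}{\left(\sqrt{2} \sqrt{125} + 12167\right) - 23151} = \frac{1}{\left(\sqrt{2} \cdot 5 \sqrt{5} + 12167\right) - 23151} = \frac{1}{\left(5 \sqrt{10} + 12167\right) - 23151} = \frac{1}{\left(12167 + 5 \sqrt{10}\right) - 23151} = \frac{1}{-10984 + 5 \sqrt{10}}$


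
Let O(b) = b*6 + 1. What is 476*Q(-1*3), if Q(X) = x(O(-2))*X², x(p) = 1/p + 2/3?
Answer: 27132/11 ≈ 2466.5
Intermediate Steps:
O(b) = 1 + 6*b (O(b) = 6*b + 1 = 1 + 6*b)
x(p) = ⅔ + 1/p (x(p) = 1/p + 2*(⅓) = 1/p + ⅔ = ⅔ + 1/p)
Q(X) = 19*X²/33 (Q(X) = (⅔ + 1/(1 + 6*(-2)))*X² = (⅔ + 1/(1 - 12))*X² = (⅔ + 1/(-11))*X² = (⅔ - 1/11)*X² = 19*X²/33)
476*Q(-1*3) = 476*(19*(-1*3)²/33) = 476*((19/33)*(-3)²) = 476*((19/33)*9) = 476*(57/11) = 27132/11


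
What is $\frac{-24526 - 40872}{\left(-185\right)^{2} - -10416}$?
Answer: $- \frac{65398}{44641} \approx -1.465$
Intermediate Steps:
$\frac{-24526 - 40872}{\left(-185\right)^{2} - -10416} = - \frac{65398}{34225 + 10416} = - \frac{65398}{44641}$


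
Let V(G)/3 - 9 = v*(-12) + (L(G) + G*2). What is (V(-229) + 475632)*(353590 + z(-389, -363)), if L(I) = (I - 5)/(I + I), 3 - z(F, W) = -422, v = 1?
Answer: 38447222738580/229 ≈ 1.6789e+11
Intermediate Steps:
z(F, W) = 425 (z(F, W) = 3 - 1*(-422) = 3 + 422 = 425)
L(I) = (-5 + I)/(2*I) (L(I) = (-5 + I)/((2*I)) = (-5 + I)*(1/(2*I)) = (-5 + I)/(2*I))
V(G) = -9 + 6*G + 3*(-5 + G)/(2*G) (V(G) = 27 + 3*(1*(-12) + ((-5 + G)/(2*G) + G*2)) = 27 + 3*(-12 + ((-5 + G)/(2*G) + 2*G)) = 27 + 3*(-12 + (2*G + (-5 + G)/(2*G))) = 27 + 3*(-12 + 2*G + (-5 + G)/(2*G)) = 27 + (-36 + 6*G + 3*(-5 + G)/(2*G)) = -9 + 6*G + 3*(-5 + G)/(2*G))
(V(-229) + 475632)*(353590 + z(-389, -363)) = ((-15/2 + 6*(-229) - 15/2/(-229)) + 475632)*(353590 + 425) = ((-15/2 - 1374 - 15/2*(-1/229)) + 475632)*354015 = ((-15/2 - 1374 + 15/458) + 475632)*354015 = (-316356/229 + 475632)*354015 = (108603372/229)*354015 = 38447222738580/229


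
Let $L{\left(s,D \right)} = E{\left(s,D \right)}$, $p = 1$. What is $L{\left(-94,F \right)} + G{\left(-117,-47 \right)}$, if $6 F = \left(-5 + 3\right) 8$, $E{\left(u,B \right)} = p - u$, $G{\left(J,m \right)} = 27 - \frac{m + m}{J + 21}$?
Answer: $\frac{5809}{48} \approx 121.02$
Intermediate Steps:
$G{\left(J,m \right)} = 27 - \frac{2 m}{21 + J}$
$E{\left(u,B \right)} = 1 - u$
$F = - \frac{8}{3}$ ($F = \frac{\left(-5 + 3\right) 8}{6} = \frac{\left(-2\right) 8}{6} = \frac{1}{6} \left(-16\right) = - \frac{8}{3} \approx -2.6667$)
$L{\left(s,D \right)} = 1 - s$
$L{\left(-94,F \right)} + G{\left(-117,-47 \right)} = \left(1 - -94\right) + \frac{567 - -94 + 27 \left(-117\right)}{21 - 117} = \left(1 + 94\right) + \frac{567 + 94 - 3159}{-96} = 95 - - \frac{1249}{48} = 95 + \frac{1249}{48} = \frac{5809}{48}$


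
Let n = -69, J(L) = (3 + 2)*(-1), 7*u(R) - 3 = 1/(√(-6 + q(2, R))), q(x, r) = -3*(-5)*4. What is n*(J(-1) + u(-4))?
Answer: 2208/7 - 23*√6/42 ≈ 314.09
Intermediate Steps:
q(x, r) = 60 (q(x, r) = 15*4 = 60)
u(R) = 3/7 + √6/126 (u(R) = 3/7 + 1/(7*(√(-6 + 60))) = 3/7 + 1/(7*(√54)) = 3/7 + 1/(7*((3*√6))) = 3/7 + (√6/18)/7 = 3/7 + √6/126)
J(L) = -5 (J(L) = 5*(-1) = -5)
n*(J(-1) + u(-4)) = -69*(-5 + (3/7 + √6/126)) = -69*(-32/7 + √6/126) = 2208/7 - 23*√6/42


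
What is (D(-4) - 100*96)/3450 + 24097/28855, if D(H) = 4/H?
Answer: -38780441/19909950 ≈ -1.9478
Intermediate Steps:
(D(-4) - 100*96)/3450 + 24097/28855 = (4/(-4) - 100*96)/3450 + 24097/28855 = (4*(-¼) - 9600)*(1/3450) + 24097*(1/28855) = (-1 - 9600)*(1/3450) + 24097/28855 = -9601*1/3450 + 24097/28855 = -9601/3450 + 24097/28855 = -38780441/19909950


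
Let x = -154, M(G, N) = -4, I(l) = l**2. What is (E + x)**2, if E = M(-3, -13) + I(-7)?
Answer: 11881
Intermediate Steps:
E = 45 (E = -4 + (-7)**2 = -4 + 49 = 45)
(E + x)**2 = (45 - 154)**2 = (-109)**2 = 11881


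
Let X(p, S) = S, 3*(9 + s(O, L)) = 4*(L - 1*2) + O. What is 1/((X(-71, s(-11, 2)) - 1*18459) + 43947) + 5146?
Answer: 393288199/76426 ≈ 5146.0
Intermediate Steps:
s(O, L) = -35/3 + O/3 + 4*L/3 (s(O, L) = -9 + (4*(L - 1*2) + O)/3 = -9 + (4*(L - 2) + O)/3 = -9 + (4*(-2 + L) + O)/3 = -9 + ((-8 + 4*L) + O)/3 = -9 + (-8 + O + 4*L)/3 = -9 + (-8/3 + O/3 + 4*L/3) = -35/3 + O/3 + 4*L/3)
1/((X(-71, s(-11, 2)) - 1*18459) + 43947) + 5146 = 1/(((-35/3 + (1/3)*(-11) + (4/3)*2) - 1*18459) + 43947) + 5146 = 1/(((-35/3 - 11/3 + 8/3) - 18459) + 43947) + 5146 = 1/((-38/3 - 18459) + 43947) + 5146 = 1/(-55415/3 + 43947) + 5146 = 1/(76426/3) + 5146 = 3/76426 + 5146 = 393288199/76426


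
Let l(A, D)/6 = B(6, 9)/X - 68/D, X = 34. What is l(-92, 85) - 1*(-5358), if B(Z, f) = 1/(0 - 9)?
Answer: 1365061/255 ≈ 5353.2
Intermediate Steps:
B(Z, f) = -⅑ (B(Z, f) = 1/(-9) = -⅑)
l(A, D) = -1/51 - 408/D (l(A, D) = 6*(-⅑/34 - 68/D) = 6*(-⅑*1/34 - 68/D) = 6*(-1/306 - 68/D) = -1/51 - 408/D)
l(-92, 85) - 1*(-5358) = (1/51)*(-20808 - 1*85)/85 - 1*(-5358) = (1/51)*(1/85)*(-20808 - 85) + 5358 = (1/51)*(1/85)*(-20893) + 5358 = -1229/255 + 5358 = 1365061/255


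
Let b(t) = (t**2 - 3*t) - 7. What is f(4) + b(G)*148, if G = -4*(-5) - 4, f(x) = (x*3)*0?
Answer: 29748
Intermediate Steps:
f(x) = 0 (f(x) = (3*x)*0 = 0)
G = 16 (G = 20 - 4 = 16)
b(t) = -7 + t**2 - 3*t
f(4) + b(G)*148 = 0 + (-7 + 16**2 - 3*16)*148 = 0 + (-7 + 256 - 48)*148 = 0 + 201*148 = 0 + 29748 = 29748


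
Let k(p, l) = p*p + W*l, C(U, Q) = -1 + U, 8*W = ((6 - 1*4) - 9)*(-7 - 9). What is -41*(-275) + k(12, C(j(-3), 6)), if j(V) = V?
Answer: 11363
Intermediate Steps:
W = 14 (W = (((6 - 1*4) - 9)*(-7 - 9))/8 = (((6 - 4) - 9)*(-16))/8 = ((2 - 9)*(-16))/8 = (-7*(-16))/8 = (⅛)*112 = 14)
k(p, l) = p² + 14*l (k(p, l) = p*p + 14*l = p² + 14*l)
-41*(-275) + k(12, C(j(-3), 6)) = -41*(-275) + (12² + 14*(-1 - 3)) = 11275 + (144 + 14*(-4)) = 11275 + (144 - 56) = 11275 + 88 = 11363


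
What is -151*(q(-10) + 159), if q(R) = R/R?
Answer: -24160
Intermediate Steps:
q(R) = 1
-151*(q(-10) + 159) = -151*(1 + 159) = -151*160 = -24160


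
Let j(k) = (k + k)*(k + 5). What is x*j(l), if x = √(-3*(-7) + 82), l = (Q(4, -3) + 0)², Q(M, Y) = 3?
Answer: 252*√103 ≈ 2557.5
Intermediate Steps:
l = 9 (l = (3 + 0)² = 3² = 9)
j(k) = 2*k*(5 + k) (j(k) = (2*k)*(5 + k) = 2*k*(5 + k))
x = √103 (x = √(21 + 82) = √103 ≈ 10.149)
x*j(l) = √103*(2*9*(5 + 9)) = √103*(2*9*14) = √103*252 = 252*√103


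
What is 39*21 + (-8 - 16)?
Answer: 795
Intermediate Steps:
39*21 + (-8 - 16) = 819 - 24 = 795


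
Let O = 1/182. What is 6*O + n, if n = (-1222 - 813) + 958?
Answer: -98004/91 ≈ -1077.0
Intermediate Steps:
O = 1/182 ≈ 0.0054945
n = -1077 (n = -2035 + 958 = -1077)
6*O + n = 6*(1/182) - 1077 = 3/91 - 1077 = -98004/91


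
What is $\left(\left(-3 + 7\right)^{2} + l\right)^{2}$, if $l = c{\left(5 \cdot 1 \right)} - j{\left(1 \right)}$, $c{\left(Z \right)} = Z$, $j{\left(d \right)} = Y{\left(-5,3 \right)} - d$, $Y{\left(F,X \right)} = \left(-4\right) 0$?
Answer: $484$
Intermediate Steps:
$Y{\left(F,X \right)} = 0$
$j{\left(d \right)} = - d$ ($j{\left(d \right)} = 0 - d = - d$)
$l = 6$ ($l = 5 \cdot 1 - \left(-1\right) 1 = 5 - -1 = 5 + 1 = 6$)
$\left(\left(-3 + 7\right)^{2} + l\right)^{2} = \left(\left(-3 + 7\right)^{2} + 6\right)^{2} = \left(4^{2} + 6\right)^{2} = \left(16 + 6\right)^{2} = 22^{2} = 484$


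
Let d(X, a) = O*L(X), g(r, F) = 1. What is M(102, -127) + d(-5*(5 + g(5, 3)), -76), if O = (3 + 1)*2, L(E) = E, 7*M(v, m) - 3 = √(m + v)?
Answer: -1677/7 + 5*I/7 ≈ -239.57 + 0.71429*I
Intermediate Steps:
M(v, m) = 3/7 + √(m + v)/7
O = 8 (O = 4*2 = 8)
d(X, a) = 8*X
M(102, -127) + d(-5*(5 + g(5, 3)), -76) = (3/7 + √(-127 + 102)/7) + 8*(-5*(5 + 1)) = (3/7 + √(-25)/7) + 8*(-5*6) = (3/7 + (5*I)/7) + 8*(-30) = (3/7 + 5*I/7) - 240 = -1677/7 + 5*I/7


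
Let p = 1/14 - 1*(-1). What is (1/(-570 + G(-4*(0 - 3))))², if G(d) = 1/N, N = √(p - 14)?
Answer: 32761/(103170 + I*√2534)² ≈ 3.0779e-6 - 3.0035e-9*I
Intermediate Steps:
p = 15/14 (p = 1/14 + 1 = 15/14 ≈ 1.0714)
N = I*√2534/14 (N = √(15/14 - 14) = √(-181/14) = I*√2534/14 ≈ 3.5956*I)
G(d) = -I*√2534/181 (G(d) = 1/(I*√2534/14) = -I*√2534/181)
(1/(-570 + G(-4*(0 - 3))))² = (1/(-570 - I*√2534/181))² = (-570 - I*√2534/181)⁻²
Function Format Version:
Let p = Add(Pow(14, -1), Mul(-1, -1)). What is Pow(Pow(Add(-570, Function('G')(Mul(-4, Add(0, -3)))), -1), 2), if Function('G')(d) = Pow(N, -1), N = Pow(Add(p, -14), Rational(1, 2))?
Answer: Mul(32761, Pow(Add(103170, Mul(I, Pow(2534, Rational(1, 2)))), -2)) ≈ Add(3.0779e-6, Mul(-3.0035e-9, I))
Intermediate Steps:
p = Rational(15, 14) (p = Add(Rational(1, 14), 1) = Rational(15, 14) ≈ 1.0714)
N = Mul(Rational(1, 14), I, Pow(2534, Rational(1, 2))) (N = Pow(Add(Rational(15, 14), -14), Rational(1, 2)) = Pow(Rational(-181, 14), Rational(1, 2)) = Mul(Rational(1, 14), I, Pow(2534, Rational(1, 2))) ≈ Mul(3.5956, I))
Function('G')(d) = Mul(Rational(-1, 181), I, Pow(2534, Rational(1, 2))) (Function('G')(d) = Pow(Mul(Rational(1, 14), I, Pow(2534, Rational(1, 2))), -1) = Mul(Rational(-1, 181), I, Pow(2534, Rational(1, 2))))
Pow(Pow(Add(-570, Function('G')(Mul(-4, Add(0, -3)))), -1), 2) = Pow(Pow(Add(-570, Mul(Rational(-1, 181), I, Pow(2534, Rational(1, 2)))), -1), 2) = Pow(Add(-570, Mul(Rational(-1, 181), I, Pow(2534, Rational(1, 2)))), -2)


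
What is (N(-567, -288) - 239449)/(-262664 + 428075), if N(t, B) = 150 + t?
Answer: -239866/165411 ≈ -1.4501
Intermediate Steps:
(N(-567, -288) - 239449)/(-262664 + 428075) = ((150 - 567) - 239449)/(-262664 + 428075) = (-417 - 239449)/165411 = -239866*1/165411 = -239866/165411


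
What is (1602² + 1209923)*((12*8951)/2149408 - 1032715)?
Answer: -2095602594472883429/537352 ≈ -3.8999e+12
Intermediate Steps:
(1602² + 1209923)*((12*8951)/2149408 - 1032715) = (2566404 + 1209923)*(107412*(1/2149408) - 1032715) = 3776327*(26853/537352 - 1032715) = 3776327*(-554931443827/537352) = -2095602594472883429/537352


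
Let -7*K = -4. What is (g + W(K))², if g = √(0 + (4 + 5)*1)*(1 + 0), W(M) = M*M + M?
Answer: 36481/2401 ≈ 15.194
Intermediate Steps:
K = 4/7 (K = -⅐*(-4) = 4/7 ≈ 0.57143)
W(M) = M + M² (W(M) = M² + M = M + M²)
g = 3 (g = √(0 + 9*1)*1 = √(0 + 9)*1 = √9*1 = 3*1 = 3)
(g + W(K))² = (3 + 4*(1 + 4/7)/7)² = (3 + (4/7)*(11/7))² = (3 + 44/49)² = (191/49)² = 36481/2401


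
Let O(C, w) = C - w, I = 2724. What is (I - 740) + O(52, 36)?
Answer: 2000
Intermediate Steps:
(I - 740) + O(52, 36) = (2724 - 740) + (52 - 1*36) = 1984 + (52 - 36) = 1984 + 16 = 2000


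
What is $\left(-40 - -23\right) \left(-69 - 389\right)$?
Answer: $7786$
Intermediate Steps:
$\left(-40 - -23\right) \left(-69 - 389\right) = \left(-40 + \left(-7 + 30\right)\right) \left(-458\right) = \left(-40 + 23\right) \left(-458\right) = \left(-17\right) \left(-458\right) = 7786$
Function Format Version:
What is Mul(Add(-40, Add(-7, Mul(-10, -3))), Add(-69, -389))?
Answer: 7786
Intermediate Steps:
Mul(Add(-40, Add(-7, Mul(-10, -3))), Add(-69, -389)) = Mul(Add(-40, Add(-7, 30)), -458) = Mul(Add(-40, 23), -458) = Mul(-17, -458) = 7786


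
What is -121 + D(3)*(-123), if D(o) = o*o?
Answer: -1228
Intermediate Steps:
D(o) = o**2
-121 + D(3)*(-123) = -121 + 3**2*(-123) = -121 + 9*(-123) = -121 - 1107 = -1228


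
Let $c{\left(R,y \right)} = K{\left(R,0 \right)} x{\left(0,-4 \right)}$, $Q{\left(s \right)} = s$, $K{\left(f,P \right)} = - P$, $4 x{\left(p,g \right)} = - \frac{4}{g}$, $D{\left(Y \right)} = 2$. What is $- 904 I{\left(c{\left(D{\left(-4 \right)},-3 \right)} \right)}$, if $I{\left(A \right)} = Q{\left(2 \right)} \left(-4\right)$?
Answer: $7232$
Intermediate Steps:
$x{\left(p,g \right)} = - \frac{1}{g}$ ($x{\left(p,g \right)} = \frac{\left(-4\right) \frac{1}{g}}{4} = - \frac{1}{g}$)
$c{\left(R,y \right)} = 0$ ($c{\left(R,y \right)} = \left(-1\right) 0 \left(- \frac{1}{-4}\right) = 0 \left(\left(-1\right) \left(- \frac{1}{4}\right)\right) = 0 \cdot \frac{1}{4} = 0$)
$I{\left(A \right)} = -8$ ($I{\left(A \right)} = 2 \left(-4\right) = -8$)
$- 904 I{\left(c{\left(D{\left(-4 \right)},-3 \right)} \right)} = \left(-904\right) \left(-8\right) = 7232$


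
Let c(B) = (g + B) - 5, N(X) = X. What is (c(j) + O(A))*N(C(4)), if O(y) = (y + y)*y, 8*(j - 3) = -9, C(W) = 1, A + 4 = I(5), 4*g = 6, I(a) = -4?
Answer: 1011/8 ≈ 126.38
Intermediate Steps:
g = 3/2 (g = (1/4)*6 = 3/2 ≈ 1.5000)
A = -8 (A = -4 - 4 = -8)
j = 15/8 (j = 3 + (1/8)*(-9) = 3 - 9/8 = 15/8 ≈ 1.8750)
O(y) = 2*y**2 (O(y) = (2*y)*y = 2*y**2)
c(B) = -7/2 + B (c(B) = (3/2 + B) - 5 = -7/2 + B)
(c(j) + O(A))*N(C(4)) = ((-7/2 + 15/8) + 2*(-8)**2)*1 = (-13/8 + 2*64)*1 = (-13/8 + 128)*1 = (1011/8)*1 = 1011/8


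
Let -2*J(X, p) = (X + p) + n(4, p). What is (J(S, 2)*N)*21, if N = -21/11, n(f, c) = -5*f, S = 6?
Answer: -2646/11 ≈ -240.55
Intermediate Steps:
J(X, p) = 10 - X/2 - p/2 (J(X, p) = -((X + p) - 5*4)/2 = -((X + p) - 20)/2 = -(-20 + X + p)/2 = 10 - X/2 - p/2)
N = -21/11 (N = -21*1/11 = -21/11 ≈ -1.9091)
(J(S, 2)*N)*21 = ((10 - 1/2*6 - 1/2*2)*(-21/11))*21 = ((10 - 3 - 1)*(-21/11))*21 = (6*(-21/11))*21 = -126/11*21 = -2646/11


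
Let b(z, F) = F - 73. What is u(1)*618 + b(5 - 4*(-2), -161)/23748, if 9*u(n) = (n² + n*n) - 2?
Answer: -39/3958 ≈ -0.0098535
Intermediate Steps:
b(z, F) = -73 + F
u(n) = -2/9 + 2*n²/9 (u(n) = ((n² + n*n) - 2)/9 = ((n² + n²) - 2)/9 = (2*n² - 2)/9 = (-2 + 2*n²)/9 = -2/9 + 2*n²/9)
u(1)*618 + b(5 - 4*(-2), -161)/23748 = (-2/9 + (2/9)*1²)*618 + (-73 - 161)/23748 = (-2/9 + (2/9)*1)*618 - 234*1/23748 = (-2/9 + 2/9)*618 - 39/3958 = 0*618 - 39/3958 = 0 - 39/3958 = -39/3958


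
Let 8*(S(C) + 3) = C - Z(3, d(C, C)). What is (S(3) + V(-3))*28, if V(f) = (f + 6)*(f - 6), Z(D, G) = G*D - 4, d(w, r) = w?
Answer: -847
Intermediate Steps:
Z(D, G) = -4 + D*G (Z(D, G) = D*G - 4 = -4 + D*G)
V(f) = (-6 + f)*(6 + f) (V(f) = (6 + f)*(-6 + f) = (-6 + f)*(6 + f))
S(C) = -5/2 - C/4 (S(C) = -3 + (C - (-4 + 3*C))/8 = -3 + (C + (4 - 3*C))/8 = -3 + (4 - 2*C)/8 = -3 + (½ - C/4) = -5/2 - C/4)
(S(3) + V(-3))*28 = ((-5/2 - ¼*3) + (-36 + (-3)²))*28 = ((-5/2 - ¾) + (-36 + 9))*28 = (-13/4 - 27)*28 = -121/4*28 = -847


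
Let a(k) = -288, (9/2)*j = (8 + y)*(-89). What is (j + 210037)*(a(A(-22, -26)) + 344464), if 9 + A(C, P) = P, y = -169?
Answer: 660470646416/9 ≈ 7.3386e+10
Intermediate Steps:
A(C, P) = -9 + P
j = 28658/9 (j = 2*((8 - 169)*(-89))/9 = 2*(-161*(-89))/9 = (2/9)*14329 = 28658/9 ≈ 3184.2)
(j + 210037)*(a(A(-22, -26)) + 344464) = (28658/9 + 210037)*(-288 + 344464) = (1918991/9)*344176 = 660470646416/9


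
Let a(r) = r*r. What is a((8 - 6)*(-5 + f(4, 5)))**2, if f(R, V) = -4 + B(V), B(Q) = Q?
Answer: 4096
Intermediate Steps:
f(R, V) = -4 + V
a(r) = r**2
a((8 - 6)*(-5 + f(4, 5)))**2 = (((8 - 6)*(-5 + (-4 + 5)))**2)**2 = ((2*(-5 + 1))**2)**2 = ((2*(-4))**2)**2 = ((-8)**2)**2 = 64**2 = 4096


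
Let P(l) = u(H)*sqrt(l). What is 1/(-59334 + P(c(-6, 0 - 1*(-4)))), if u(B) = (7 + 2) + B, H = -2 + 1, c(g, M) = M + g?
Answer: -29667/1760261842 - 2*I*sqrt(2)/880130921 ≈ -1.6854e-5 - 3.2136e-9*I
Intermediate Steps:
H = -1
u(B) = 9 + B
P(l) = 8*sqrt(l) (P(l) = (9 - 1)*sqrt(l) = 8*sqrt(l))
1/(-59334 + P(c(-6, 0 - 1*(-4)))) = 1/(-59334 + 8*sqrt((0 - 1*(-4)) - 6)) = 1/(-59334 + 8*sqrt((0 + 4) - 6)) = 1/(-59334 + 8*sqrt(4 - 6)) = 1/(-59334 + 8*sqrt(-2)) = 1/(-59334 + 8*(I*sqrt(2))) = 1/(-59334 + 8*I*sqrt(2))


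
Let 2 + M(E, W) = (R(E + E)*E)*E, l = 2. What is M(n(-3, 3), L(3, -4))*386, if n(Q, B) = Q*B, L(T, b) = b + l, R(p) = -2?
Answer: -63304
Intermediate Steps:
L(T, b) = 2 + b (L(T, b) = b + 2 = 2 + b)
n(Q, B) = B*Q
M(E, W) = -2 - 2*E**2 (M(E, W) = -2 + (-2*E)*E = -2 - 2*E**2)
M(n(-3, 3), L(3, -4))*386 = (-2 - 2*(3*(-3))**2)*386 = (-2 - 2*(-9)**2)*386 = (-2 - 2*81)*386 = (-2 - 162)*386 = -164*386 = -63304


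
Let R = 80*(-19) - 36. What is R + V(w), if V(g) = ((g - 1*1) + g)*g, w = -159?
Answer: 49165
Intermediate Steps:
R = -1556 (R = -1520 - 36 = -1556)
V(g) = g*(-1 + 2*g) (V(g) = ((g - 1) + g)*g = ((-1 + g) + g)*g = (-1 + 2*g)*g = g*(-1 + 2*g))
R + V(w) = -1556 - 159*(-1 + 2*(-159)) = -1556 - 159*(-1 - 318) = -1556 - 159*(-319) = -1556 + 50721 = 49165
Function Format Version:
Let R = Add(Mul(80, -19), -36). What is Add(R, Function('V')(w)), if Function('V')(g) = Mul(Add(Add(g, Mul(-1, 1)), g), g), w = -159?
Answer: 49165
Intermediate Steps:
R = -1556 (R = Add(-1520, -36) = -1556)
Function('V')(g) = Mul(g, Add(-1, Mul(2, g))) (Function('V')(g) = Mul(Add(Add(g, -1), g), g) = Mul(Add(Add(-1, g), g), g) = Mul(Add(-1, Mul(2, g)), g) = Mul(g, Add(-1, Mul(2, g))))
Add(R, Function('V')(w)) = Add(-1556, Mul(-159, Add(-1, Mul(2, -159)))) = Add(-1556, Mul(-159, Add(-1, -318))) = Add(-1556, Mul(-159, -319)) = Add(-1556, 50721) = 49165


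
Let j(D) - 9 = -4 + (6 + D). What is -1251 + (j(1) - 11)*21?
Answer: -1230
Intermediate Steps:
j(D) = 11 + D (j(D) = 9 + (-4 + (6 + D)) = 9 + (2 + D) = 11 + D)
-1251 + (j(1) - 11)*21 = -1251 + ((11 + 1) - 11)*21 = -1251 + (12 - 11)*21 = -1251 + 1*21 = -1251 + 21 = -1230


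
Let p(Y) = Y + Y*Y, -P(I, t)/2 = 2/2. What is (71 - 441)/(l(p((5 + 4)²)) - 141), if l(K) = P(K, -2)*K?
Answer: 74/2685 ≈ 0.027561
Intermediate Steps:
P(I, t) = -2 (P(I, t) = -4/2 = -2*1 = -2)
p(Y) = Y + Y²
l(K) = -2*K
(71 - 441)/(l(p((5 + 4)²)) - 141) = (71 - 441)/(-2*(5 + 4)²*(1 + (5 + 4)²) - 141) = -370/(-2*9²*(1 + 9²) - 141) = -370/(-162*(1 + 81) - 141) = -370/(-162*82 - 141) = -370/(-2*6642 - 141) = -370/(-13284 - 141) = -370/(-13425) = -370*(-1/13425) = 74/2685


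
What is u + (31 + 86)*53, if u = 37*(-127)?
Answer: 1502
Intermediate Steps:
u = -4699
u + (31 + 86)*53 = -4699 + (31 + 86)*53 = -4699 + 117*53 = -4699 + 6201 = 1502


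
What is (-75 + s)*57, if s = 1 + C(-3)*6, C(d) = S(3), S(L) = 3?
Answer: -3192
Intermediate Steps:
C(d) = 3
s = 19 (s = 1 + 3*6 = 1 + 18 = 19)
(-75 + s)*57 = (-75 + 19)*57 = -56*57 = -3192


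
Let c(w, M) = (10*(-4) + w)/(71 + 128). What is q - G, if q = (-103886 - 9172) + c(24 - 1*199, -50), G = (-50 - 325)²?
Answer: -50483132/199 ≈ -2.5368e+5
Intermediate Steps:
c(w, M) = -40/199 + w/199 (c(w, M) = (-40 + w)/199 = (-40 + w)*(1/199) = -40/199 + w/199)
G = 140625 (G = (-375)² = 140625)
q = -22498757/199 (q = (-103886 - 9172) + (-40/199 + (24 - 1*199)/199) = -113058 + (-40/199 + (24 - 199)/199) = -113058 + (-40/199 + (1/199)*(-175)) = -113058 + (-40/199 - 175/199) = -113058 - 215/199 = -22498757/199 ≈ -1.1306e+5)
q - G = -22498757/199 - 1*140625 = -22498757/199 - 140625 = -50483132/199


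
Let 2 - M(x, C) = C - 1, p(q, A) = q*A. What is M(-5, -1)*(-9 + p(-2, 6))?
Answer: -84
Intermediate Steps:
p(q, A) = A*q
M(x, C) = 3 - C (M(x, C) = 2 - (C - 1) = 2 - (-1 + C) = 2 + (1 - C) = 3 - C)
M(-5, -1)*(-9 + p(-2, 6)) = (3 - 1*(-1))*(-9 + 6*(-2)) = (3 + 1)*(-9 - 12) = 4*(-21) = -84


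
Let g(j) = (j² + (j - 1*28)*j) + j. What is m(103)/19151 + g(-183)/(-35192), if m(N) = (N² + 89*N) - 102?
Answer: -684953361/673961992 ≈ -1.0163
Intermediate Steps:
m(N) = -102 + N² + 89*N
g(j) = j + j² + j*(-28 + j) (g(j) = (j² + (j - 28)*j) + j = (j² + (-28 + j)*j) + j = (j² + j*(-28 + j)) + j = j + j² + j*(-28 + j))
m(103)/19151 + g(-183)/(-35192) = (-102 + 103² + 89*103)/19151 - 183*(-27 + 2*(-183))/(-35192) = (-102 + 10609 + 9167)*(1/19151) - 183*(-27 - 366)*(-1/35192) = 19674*(1/19151) - 183*(-393)*(-1/35192) = 19674/19151 + 71919*(-1/35192) = 19674/19151 - 71919/35192 = -684953361/673961992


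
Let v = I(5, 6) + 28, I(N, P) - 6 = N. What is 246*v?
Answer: 9594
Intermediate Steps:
I(N, P) = 6 + N
v = 39 (v = (6 + 5) + 28 = 11 + 28 = 39)
246*v = 246*39 = 9594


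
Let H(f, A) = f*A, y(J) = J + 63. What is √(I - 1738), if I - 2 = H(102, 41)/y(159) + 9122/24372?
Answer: I*√38779296387794/150294 ≈ 41.434*I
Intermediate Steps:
y(J) = 63 + J
H(f, A) = A*f
I = 9564163/450882 (I = 2 + ((41*102)/(63 + 159) + 9122/24372) = 2 + (4182/222 + 9122*(1/24372)) = 2 + (4182*(1/222) + 4561/12186) = 2 + (697/37 + 4561/12186) = 2 + 8662399/450882 = 9564163/450882 ≈ 21.212)
√(I - 1738) = √(9564163/450882 - 1738) = √(-774068753/450882) = I*√38779296387794/150294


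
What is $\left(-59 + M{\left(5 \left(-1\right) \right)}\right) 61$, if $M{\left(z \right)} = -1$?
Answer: $-3660$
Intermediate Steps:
$\left(-59 + M{\left(5 \left(-1\right) \right)}\right) 61 = \left(-59 - 1\right) 61 = \left(-60\right) 61 = -3660$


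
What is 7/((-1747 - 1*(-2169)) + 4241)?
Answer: 7/4663 ≈ 0.0015012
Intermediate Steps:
7/((-1747 - 1*(-2169)) + 4241) = 7/((-1747 + 2169) + 4241) = 7/(422 + 4241) = 7/4663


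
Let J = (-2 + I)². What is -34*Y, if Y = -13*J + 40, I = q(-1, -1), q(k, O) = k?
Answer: 2618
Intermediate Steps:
I = -1
J = 9 (J = (-2 - 1)² = (-3)² = 9)
Y = -77 (Y = -13*9 + 40 = -117 + 40 = -77)
-34*Y = -34*(-77) = 2618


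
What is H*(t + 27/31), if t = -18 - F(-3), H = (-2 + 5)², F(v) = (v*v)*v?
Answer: 2754/31 ≈ 88.839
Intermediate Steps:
F(v) = v³ (F(v) = v²*v = v³)
H = 9 (H = 3² = 9)
t = 9 (t = -18 - 1*(-3)³ = -18 - 1*(-27) = -18 + 27 = 9)
H*(t + 27/31) = 9*(9 + 27/31) = 9*(306/31) = 2754/31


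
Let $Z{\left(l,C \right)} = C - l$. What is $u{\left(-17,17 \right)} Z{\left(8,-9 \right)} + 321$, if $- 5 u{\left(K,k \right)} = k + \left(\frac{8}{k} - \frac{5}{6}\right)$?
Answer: $\frac{11327}{30} \approx 377.57$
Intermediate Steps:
$u{\left(K,k \right)} = \frac{1}{6} - \frac{8}{5 k} - \frac{k}{5}$ ($u{\left(K,k \right)} = - \frac{k + \left(\frac{8}{k} - \frac{5}{6}\right)}{5} = - \frac{k - \left(\frac{5}{6} - \frac{8}{k}\right)}{5} = - \frac{- \frac{5}{6} + k + \frac{8}{k}}{5} = \frac{1}{6} - \frac{8}{5 k} - \frac{k}{5}$)
$u{\left(-17,17 \right)} Z{\left(8,-9 \right)} + 321 = \left(\frac{1}{6} - \frac{8}{5 \cdot 17} - \frac{17}{5}\right) \left(-9 - 8\right) + 321 = \left(\frac{1}{6} - \frac{8}{85} - \frac{17}{5}\right) \left(-9 - 8\right) + 321 = \left(\frac{1}{6} - \frac{8}{85} - \frac{17}{5}\right) \left(-17\right) + 321 = \left(- \frac{1697}{510}\right) \left(-17\right) + 321 = \frac{1697}{30} + 321 = \frac{11327}{30}$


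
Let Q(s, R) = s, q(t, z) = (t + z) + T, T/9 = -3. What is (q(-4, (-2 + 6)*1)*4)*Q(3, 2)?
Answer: -324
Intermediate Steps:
T = -27 (T = 9*(-3) = -27)
q(t, z) = -27 + t + z (q(t, z) = (t + z) - 27 = -27 + t + z)
(q(-4, (-2 + 6)*1)*4)*Q(3, 2) = ((-27 - 4 + (-2 + 6)*1)*4)*3 = ((-27 - 4 + 4*1)*4)*3 = ((-27 - 4 + 4)*4)*3 = -27*4*3 = -108*3 = -324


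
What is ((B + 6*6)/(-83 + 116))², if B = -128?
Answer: 8464/1089 ≈ 7.7723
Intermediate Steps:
((B + 6*6)/(-83 + 116))² = ((-128 + 6*6)/(-83 + 116))² = ((-128 + 36)/33)² = (-92*1/33)² = (-92/33)² = 8464/1089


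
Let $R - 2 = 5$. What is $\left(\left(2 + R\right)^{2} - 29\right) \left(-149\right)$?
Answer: $-7748$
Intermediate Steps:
$R = 7$ ($R = 2 + 5 = 7$)
$\left(\left(2 + R\right)^{2} - 29\right) \left(-149\right) = \left(\left(2 + 7\right)^{2} - 29\right) \left(-149\right) = \left(9^{2} - 29\right) \left(-149\right) = \left(81 - 29\right) \left(-149\right) = 52 \left(-149\right) = -7748$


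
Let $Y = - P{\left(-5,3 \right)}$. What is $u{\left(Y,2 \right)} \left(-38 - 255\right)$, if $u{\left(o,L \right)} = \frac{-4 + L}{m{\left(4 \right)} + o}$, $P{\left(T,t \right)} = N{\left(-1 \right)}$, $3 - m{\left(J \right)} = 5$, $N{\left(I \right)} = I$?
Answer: $-586$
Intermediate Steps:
$m{\left(J \right)} = -2$ ($m{\left(J \right)} = 3 - 5 = -2$)
$P{\left(T,t \right)} = -1$
$Y = 1$ ($Y = \left(-1\right) \left(-1\right) = 1$)
$u{\left(o,L \right)} = \frac{-4 + L}{-2 + o}$
$u{\left(Y,2 \right)} \left(-38 - 255\right) = \frac{-4 + 2}{-2 + 1} \left(-38 - 255\right) = \frac{1}{-1} \left(-2\right) \left(-38 - 255\right) = \left(-1\right) \left(-2\right) \left(-293\right) = 2 \left(-293\right) = -586$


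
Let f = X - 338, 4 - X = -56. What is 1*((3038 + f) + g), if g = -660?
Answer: 2100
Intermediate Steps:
X = 60 (X = 4 - 1*(-56) = 4 + 56 = 60)
f = -278 (f = 60 - 338 = -278)
1*((3038 + f) + g) = 1*((3038 - 278) - 660) = 1*(2760 - 660) = 1*2100 = 2100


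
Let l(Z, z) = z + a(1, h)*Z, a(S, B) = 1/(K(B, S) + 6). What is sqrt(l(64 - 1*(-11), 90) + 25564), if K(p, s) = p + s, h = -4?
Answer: sqrt(25679) ≈ 160.25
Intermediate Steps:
a(S, B) = 1/(6 + B + S) (a(S, B) = 1/((B + S) + 6) = 1/(6 + B + S))
l(Z, z) = z + Z/3 (l(Z, z) = z + Z/(6 - 4 + 1) = z + Z/3)
sqrt(l(64 - 1*(-11), 90) + 25564) = sqrt((90 + (64 - 1*(-11))/3) + 25564) = sqrt((90 + (64 + 11)/3) + 25564) = sqrt((90 + (1/3)*75) + 25564) = sqrt((90 + 25) + 25564) = sqrt(115 + 25564) = sqrt(25679)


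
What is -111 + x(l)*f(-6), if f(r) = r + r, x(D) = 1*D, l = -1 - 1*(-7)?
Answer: -183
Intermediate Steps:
l = 6 (l = -1 + 7 = 6)
x(D) = D
f(r) = 2*r
-111 + x(l)*f(-6) = -111 + 6*(2*(-6)) = -111 + 6*(-12) = -111 - 72 = -183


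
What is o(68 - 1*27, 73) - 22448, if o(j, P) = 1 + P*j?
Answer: -19454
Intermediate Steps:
o(68 - 1*27, 73) - 22448 = (1 + 73*(68 - 1*27)) - 22448 = (1 + 73*(68 - 27)) - 22448 = (1 + 73*41) - 22448 = (1 + 2993) - 22448 = 2994 - 22448 = -19454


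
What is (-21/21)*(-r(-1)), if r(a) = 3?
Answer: 3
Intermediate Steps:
(-21/21)*(-r(-1)) = (-21/21)*(-1*3) = ((1/21)*(-21))*(-3) = -1*(-3) = 3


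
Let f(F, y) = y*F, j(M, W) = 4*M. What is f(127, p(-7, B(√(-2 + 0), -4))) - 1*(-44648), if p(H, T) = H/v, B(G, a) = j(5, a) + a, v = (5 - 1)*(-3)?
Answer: 536665/12 ≈ 44722.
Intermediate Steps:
v = -12 (v = 4*(-3) = -12)
B(G, a) = 20 + a (B(G, a) = 4*5 + a = 20 + a)
p(H, T) = -H/12 (p(H, T) = H/(-12) = H*(-1/12) = -H/12)
f(F, y) = F*y
f(127, p(-7, B(√(-2 + 0), -4))) - 1*(-44648) = 127*(-1/12*(-7)) - 1*(-44648) = 127*(7/12) + 44648 = 889/12 + 44648 = 536665/12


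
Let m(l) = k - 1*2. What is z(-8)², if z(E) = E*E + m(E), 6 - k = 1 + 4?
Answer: 3969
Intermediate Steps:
k = 1 (k = 6 - (1 + 4) = 6 - 1*5 = 6 - 5 = 1)
m(l) = -1 (m(l) = 1 - 1*2 = 1 - 2 = -1)
z(E) = -1 + E² (z(E) = E*E - 1 = E² - 1 = -1 + E²)
z(-8)² = (-1 + (-8)²)² = (-1 + 64)² = 63² = 3969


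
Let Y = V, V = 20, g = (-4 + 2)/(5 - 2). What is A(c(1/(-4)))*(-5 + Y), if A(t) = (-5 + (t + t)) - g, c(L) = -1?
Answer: -95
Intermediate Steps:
g = -2/3 ≈ -0.66667
A(t) = -13/3 + 2*t (A(t) = (-5 + (t + t)) - 1*(-2/3) = (-5 + 2*t) + 2/3 = -13/3 + 2*t)
Y = 20
A(c(1/(-4)))*(-5 + Y) = (-13/3 + 2*(-1))*(-5 + 20) = (-13/3 - 2)*15 = -19/3*15 = -95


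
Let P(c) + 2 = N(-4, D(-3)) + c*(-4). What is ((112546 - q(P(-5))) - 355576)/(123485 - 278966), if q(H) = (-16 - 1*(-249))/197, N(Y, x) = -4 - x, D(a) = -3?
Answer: 47877143/30629757 ≈ 1.5631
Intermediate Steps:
P(c) = -3 - 4*c (P(c) = -2 + ((-4 - 1*(-3)) + c*(-4)) = -2 + ((-4 + 3) - 4*c) = -2 + (-1 - 4*c) = -3 - 4*c)
q(H) = 233/197 (q(H) = (-16 + 249)*(1/197) = 233*(1/197) = 233/197)
((112546 - q(P(-5))) - 355576)/(123485 - 278966) = ((112546 - 1*233/197) - 355576)/(123485 - 278966) = ((112546 - 233/197) - 355576)/(-155481) = (22171329/197 - 355576)*(-1/155481) = -47877143/197*(-1/155481) = 47877143/30629757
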